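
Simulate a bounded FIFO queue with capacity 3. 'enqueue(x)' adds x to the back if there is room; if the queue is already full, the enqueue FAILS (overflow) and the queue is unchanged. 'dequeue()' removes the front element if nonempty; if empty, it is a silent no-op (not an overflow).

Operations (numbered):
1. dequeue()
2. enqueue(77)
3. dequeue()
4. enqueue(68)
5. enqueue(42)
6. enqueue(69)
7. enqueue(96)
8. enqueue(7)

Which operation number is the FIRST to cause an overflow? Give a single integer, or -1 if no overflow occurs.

Answer: 7

Derivation:
1. dequeue(): empty, no-op, size=0
2. enqueue(77): size=1
3. dequeue(): size=0
4. enqueue(68): size=1
5. enqueue(42): size=2
6. enqueue(69): size=3
7. enqueue(96): size=3=cap → OVERFLOW (fail)
8. enqueue(7): size=3=cap → OVERFLOW (fail)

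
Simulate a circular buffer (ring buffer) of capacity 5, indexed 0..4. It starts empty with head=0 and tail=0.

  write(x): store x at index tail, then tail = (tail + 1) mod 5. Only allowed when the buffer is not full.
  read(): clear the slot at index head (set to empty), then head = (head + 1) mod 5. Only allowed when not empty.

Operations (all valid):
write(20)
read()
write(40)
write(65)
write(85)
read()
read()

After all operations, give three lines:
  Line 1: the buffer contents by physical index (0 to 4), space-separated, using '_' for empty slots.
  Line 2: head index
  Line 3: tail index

write(20): buf=[20 _ _ _ _], head=0, tail=1, size=1
read(): buf=[_ _ _ _ _], head=1, tail=1, size=0
write(40): buf=[_ 40 _ _ _], head=1, tail=2, size=1
write(65): buf=[_ 40 65 _ _], head=1, tail=3, size=2
write(85): buf=[_ 40 65 85 _], head=1, tail=4, size=3
read(): buf=[_ _ 65 85 _], head=2, tail=4, size=2
read(): buf=[_ _ _ 85 _], head=3, tail=4, size=1

Answer: _ _ _ 85 _
3
4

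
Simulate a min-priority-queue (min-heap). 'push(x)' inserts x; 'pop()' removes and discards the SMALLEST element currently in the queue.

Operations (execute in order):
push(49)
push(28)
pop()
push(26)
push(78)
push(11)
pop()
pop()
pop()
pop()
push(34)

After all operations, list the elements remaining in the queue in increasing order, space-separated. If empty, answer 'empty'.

push(49): heap contents = [49]
push(28): heap contents = [28, 49]
pop() → 28: heap contents = [49]
push(26): heap contents = [26, 49]
push(78): heap contents = [26, 49, 78]
push(11): heap contents = [11, 26, 49, 78]
pop() → 11: heap contents = [26, 49, 78]
pop() → 26: heap contents = [49, 78]
pop() → 49: heap contents = [78]
pop() → 78: heap contents = []
push(34): heap contents = [34]

Answer: 34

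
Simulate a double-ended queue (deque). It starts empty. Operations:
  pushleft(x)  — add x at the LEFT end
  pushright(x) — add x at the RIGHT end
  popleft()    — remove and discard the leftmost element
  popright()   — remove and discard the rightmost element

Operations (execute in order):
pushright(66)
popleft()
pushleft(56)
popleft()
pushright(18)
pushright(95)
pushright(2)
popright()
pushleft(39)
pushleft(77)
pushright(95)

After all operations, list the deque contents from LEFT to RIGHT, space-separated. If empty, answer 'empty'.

Answer: 77 39 18 95 95

Derivation:
pushright(66): [66]
popleft(): []
pushleft(56): [56]
popleft(): []
pushright(18): [18]
pushright(95): [18, 95]
pushright(2): [18, 95, 2]
popright(): [18, 95]
pushleft(39): [39, 18, 95]
pushleft(77): [77, 39, 18, 95]
pushright(95): [77, 39, 18, 95, 95]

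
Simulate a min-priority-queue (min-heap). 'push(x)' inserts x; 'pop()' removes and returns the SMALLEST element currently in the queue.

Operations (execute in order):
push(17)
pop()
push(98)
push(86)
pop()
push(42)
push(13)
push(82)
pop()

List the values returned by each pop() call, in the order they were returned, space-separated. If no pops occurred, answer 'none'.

Answer: 17 86 13

Derivation:
push(17): heap contents = [17]
pop() → 17: heap contents = []
push(98): heap contents = [98]
push(86): heap contents = [86, 98]
pop() → 86: heap contents = [98]
push(42): heap contents = [42, 98]
push(13): heap contents = [13, 42, 98]
push(82): heap contents = [13, 42, 82, 98]
pop() → 13: heap contents = [42, 82, 98]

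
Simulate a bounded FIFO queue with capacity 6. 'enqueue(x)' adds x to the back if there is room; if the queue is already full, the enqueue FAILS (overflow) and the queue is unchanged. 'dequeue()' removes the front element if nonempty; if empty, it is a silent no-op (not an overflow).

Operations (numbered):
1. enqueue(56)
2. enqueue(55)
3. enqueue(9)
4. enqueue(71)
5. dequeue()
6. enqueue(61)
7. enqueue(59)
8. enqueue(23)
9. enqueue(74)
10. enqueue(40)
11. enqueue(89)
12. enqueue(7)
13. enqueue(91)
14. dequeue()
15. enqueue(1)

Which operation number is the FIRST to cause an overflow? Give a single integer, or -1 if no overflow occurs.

1. enqueue(56): size=1
2. enqueue(55): size=2
3. enqueue(9): size=3
4. enqueue(71): size=4
5. dequeue(): size=3
6. enqueue(61): size=4
7. enqueue(59): size=5
8. enqueue(23): size=6
9. enqueue(74): size=6=cap → OVERFLOW (fail)
10. enqueue(40): size=6=cap → OVERFLOW (fail)
11. enqueue(89): size=6=cap → OVERFLOW (fail)
12. enqueue(7): size=6=cap → OVERFLOW (fail)
13. enqueue(91): size=6=cap → OVERFLOW (fail)
14. dequeue(): size=5
15. enqueue(1): size=6

Answer: 9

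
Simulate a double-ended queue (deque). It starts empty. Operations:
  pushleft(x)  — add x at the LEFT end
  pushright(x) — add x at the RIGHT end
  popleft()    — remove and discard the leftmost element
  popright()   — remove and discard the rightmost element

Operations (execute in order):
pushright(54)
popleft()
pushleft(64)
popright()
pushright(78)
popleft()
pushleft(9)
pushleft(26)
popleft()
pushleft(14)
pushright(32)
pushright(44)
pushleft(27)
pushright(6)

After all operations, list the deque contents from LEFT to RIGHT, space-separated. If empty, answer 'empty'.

Answer: 27 14 9 32 44 6

Derivation:
pushright(54): [54]
popleft(): []
pushleft(64): [64]
popright(): []
pushright(78): [78]
popleft(): []
pushleft(9): [9]
pushleft(26): [26, 9]
popleft(): [9]
pushleft(14): [14, 9]
pushright(32): [14, 9, 32]
pushright(44): [14, 9, 32, 44]
pushleft(27): [27, 14, 9, 32, 44]
pushright(6): [27, 14, 9, 32, 44, 6]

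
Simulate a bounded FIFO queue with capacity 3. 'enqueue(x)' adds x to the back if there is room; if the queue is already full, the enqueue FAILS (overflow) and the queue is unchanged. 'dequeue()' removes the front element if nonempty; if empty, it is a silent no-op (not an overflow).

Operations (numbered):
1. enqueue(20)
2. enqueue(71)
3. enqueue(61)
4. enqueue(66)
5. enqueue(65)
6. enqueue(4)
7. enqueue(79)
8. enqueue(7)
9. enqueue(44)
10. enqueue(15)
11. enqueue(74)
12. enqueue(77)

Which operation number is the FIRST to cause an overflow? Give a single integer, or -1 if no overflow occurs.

Answer: 4

Derivation:
1. enqueue(20): size=1
2. enqueue(71): size=2
3. enqueue(61): size=3
4. enqueue(66): size=3=cap → OVERFLOW (fail)
5. enqueue(65): size=3=cap → OVERFLOW (fail)
6. enqueue(4): size=3=cap → OVERFLOW (fail)
7. enqueue(79): size=3=cap → OVERFLOW (fail)
8. enqueue(7): size=3=cap → OVERFLOW (fail)
9. enqueue(44): size=3=cap → OVERFLOW (fail)
10. enqueue(15): size=3=cap → OVERFLOW (fail)
11. enqueue(74): size=3=cap → OVERFLOW (fail)
12. enqueue(77): size=3=cap → OVERFLOW (fail)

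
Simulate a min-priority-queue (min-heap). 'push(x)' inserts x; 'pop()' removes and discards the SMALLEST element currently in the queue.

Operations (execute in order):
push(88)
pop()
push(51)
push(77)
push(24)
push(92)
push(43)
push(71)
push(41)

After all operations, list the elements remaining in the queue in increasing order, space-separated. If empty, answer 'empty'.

push(88): heap contents = [88]
pop() → 88: heap contents = []
push(51): heap contents = [51]
push(77): heap contents = [51, 77]
push(24): heap contents = [24, 51, 77]
push(92): heap contents = [24, 51, 77, 92]
push(43): heap contents = [24, 43, 51, 77, 92]
push(71): heap contents = [24, 43, 51, 71, 77, 92]
push(41): heap contents = [24, 41, 43, 51, 71, 77, 92]

Answer: 24 41 43 51 71 77 92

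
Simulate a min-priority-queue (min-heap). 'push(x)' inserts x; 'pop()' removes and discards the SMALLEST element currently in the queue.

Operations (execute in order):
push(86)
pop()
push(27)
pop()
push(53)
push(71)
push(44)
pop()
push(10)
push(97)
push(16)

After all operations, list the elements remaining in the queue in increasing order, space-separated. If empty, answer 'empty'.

push(86): heap contents = [86]
pop() → 86: heap contents = []
push(27): heap contents = [27]
pop() → 27: heap contents = []
push(53): heap contents = [53]
push(71): heap contents = [53, 71]
push(44): heap contents = [44, 53, 71]
pop() → 44: heap contents = [53, 71]
push(10): heap contents = [10, 53, 71]
push(97): heap contents = [10, 53, 71, 97]
push(16): heap contents = [10, 16, 53, 71, 97]

Answer: 10 16 53 71 97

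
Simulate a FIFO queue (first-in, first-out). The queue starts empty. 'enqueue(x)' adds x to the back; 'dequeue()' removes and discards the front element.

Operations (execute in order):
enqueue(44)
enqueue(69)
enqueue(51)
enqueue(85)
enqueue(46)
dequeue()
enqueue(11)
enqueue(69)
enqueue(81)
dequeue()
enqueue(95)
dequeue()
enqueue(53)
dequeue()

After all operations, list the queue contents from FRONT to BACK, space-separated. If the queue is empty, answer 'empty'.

enqueue(44): [44]
enqueue(69): [44, 69]
enqueue(51): [44, 69, 51]
enqueue(85): [44, 69, 51, 85]
enqueue(46): [44, 69, 51, 85, 46]
dequeue(): [69, 51, 85, 46]
enqueue(11): [69, 51, 85, 46, 11]
enqueue(69): [69, 51, 85, 46, 11, 69]
enqueue(81): [69, 51, 85, 46, 11, 69, 81]
dequeue(): [51, 85, 46, 11, 69, 81]
enqueue(95): [51, 85, 46, 11, 69, 81, 95]
dequeue(): [85, 46, 11, 69, 81, 95]
enqueue(53): [85, 46, 11, 69, 81, 95, 53]
dequeue(): [46, 11, 69, 81, 95, 53]

Answer: 46 11 69 81 95 53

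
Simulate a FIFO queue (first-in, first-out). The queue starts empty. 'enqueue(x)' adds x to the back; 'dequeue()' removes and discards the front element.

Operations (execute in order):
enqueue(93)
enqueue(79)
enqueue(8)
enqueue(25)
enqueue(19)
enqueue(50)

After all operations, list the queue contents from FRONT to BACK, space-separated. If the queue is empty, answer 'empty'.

enqueue(93): [93]
enqueue(79): [93, 79]
enqueue(8): [93, 79, 8]
enqueue(25): [93, 79, 8, 25]
enqueue(19): [93, 79, 8, 25, 19]
enqueue(50): [93, 79, 8, 25, 19, 50]

Answer: 93 79 8 25 19 50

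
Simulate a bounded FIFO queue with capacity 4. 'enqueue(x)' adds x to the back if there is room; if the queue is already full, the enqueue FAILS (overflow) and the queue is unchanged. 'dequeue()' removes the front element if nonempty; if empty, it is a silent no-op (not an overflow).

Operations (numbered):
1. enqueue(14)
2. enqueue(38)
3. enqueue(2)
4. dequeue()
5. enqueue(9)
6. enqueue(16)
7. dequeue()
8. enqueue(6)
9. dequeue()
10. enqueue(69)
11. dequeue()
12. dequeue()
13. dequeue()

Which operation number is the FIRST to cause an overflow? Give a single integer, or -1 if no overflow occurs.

Answer: -1

Derivation:
1. enqueue(14): size=1
2. enqueue(38): size=2
3. enqueue(2): size=3
4. dequeue(): size=2
5. enqueue(9): size=3
6. enqueue(16): size=4
7. dequeue(): size=3
8. enqueue(6): size=4
9. dequeue(): size=3
10. enqueue(69): size=4
11. dequeue(): size=3
12. dequeue(): size=2
13. dequeue(): size=1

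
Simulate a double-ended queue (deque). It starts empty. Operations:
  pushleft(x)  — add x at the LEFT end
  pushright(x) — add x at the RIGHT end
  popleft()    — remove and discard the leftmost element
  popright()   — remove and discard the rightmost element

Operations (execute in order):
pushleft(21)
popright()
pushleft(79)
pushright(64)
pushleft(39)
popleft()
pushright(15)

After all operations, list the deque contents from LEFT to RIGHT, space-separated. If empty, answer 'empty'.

Answer: 79 64 15

Derivation:
pushleft(21): [21]
popright(): []
pushleft(79): [79]
pushright(64): [79, 64]
pushleft(39): [39, 79, 64]
popleft(): [79, 64]
pushright(15): [79, 64, 15]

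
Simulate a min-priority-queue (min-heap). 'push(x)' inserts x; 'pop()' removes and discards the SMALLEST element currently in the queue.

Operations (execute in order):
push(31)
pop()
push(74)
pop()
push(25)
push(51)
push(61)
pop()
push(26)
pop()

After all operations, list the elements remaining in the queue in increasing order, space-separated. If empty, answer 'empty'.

push(31): heap contents = [31]
pop() → 31: heap contents = []
push(74): heap contents = [74]
pop() → 74: heap contents = []
push(25): heap contents = [25]
push(51): heap contents = [25, 51]
push(61): heap contents = [25, 51, 61]
pop() → 25: heap contents = [51, 61]
push(26): heap contents = [26, 51, 61]
pop() → 26: heap contents = [51, 61]

Answer: 51 61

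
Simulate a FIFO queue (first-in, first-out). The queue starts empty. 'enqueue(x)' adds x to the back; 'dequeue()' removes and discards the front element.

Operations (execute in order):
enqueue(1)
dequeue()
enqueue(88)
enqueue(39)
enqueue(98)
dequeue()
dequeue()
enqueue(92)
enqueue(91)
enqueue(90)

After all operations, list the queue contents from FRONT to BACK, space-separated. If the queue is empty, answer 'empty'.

Answer: 98 92 91 90

Derivation:
enqueue(1): [1]
dequeue(): []
enqueue(88): [88]
enqueue(39): [88, 39]
enqueue(98): [88, 39, 98]
dequeue(): [39, 98]
dequeue(): [98]
enqueue(92): [98, 92]
enqueue(91): [98, 92, 91]
enqueue(90): [98, 92, 91, 90]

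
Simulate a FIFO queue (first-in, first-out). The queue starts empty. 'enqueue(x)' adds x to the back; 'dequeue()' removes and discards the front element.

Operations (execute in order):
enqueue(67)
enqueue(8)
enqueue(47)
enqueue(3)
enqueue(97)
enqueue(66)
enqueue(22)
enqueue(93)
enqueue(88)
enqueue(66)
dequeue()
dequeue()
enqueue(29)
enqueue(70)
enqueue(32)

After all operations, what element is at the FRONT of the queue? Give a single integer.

enqueue(67): queue = [67]
enqueue(8): queue = [67, 8]
enqueue(47): queue = [67, 8, 47]
enqueue(3): queue = [67, 8, 47, 3]
enqueue(97): queue = [67, 8, 47, 3, 97]
enqueue(66): queue = [67, 8, 47, 3, 97, 66]
enqueue(22): queue = [67, 8, 47, 3, 97, 66, 22]
enqueue(93): queue = [67, 8, 47, 3, 97, 66, 22, 93]
enqueue(88): queue = [67, 8, 47, 3, 97, 66, 22, 93, 88]
enqueue(66): queue = [67, 8, 47, 3, 97, 66, 22, 93, 88, 66]
dequeue(): queue = [8, 47, 3, 97, 66, 22, 93, 88, 66]
dequeue(): queue = [47, 3, 97, 66, 22, 93, 88, 66]
enqueue(29): queue = [47, 3, 97, 66, 22, 93, 88, 66, 29]
enqueue(70): queue = [47, 3, 97, 66, 22, 93, 88, 66, 29, 70]
enqueue(32): queue = [47, 3, 97, 66, 22, 93, 88, 66, 29, 70, 32]

Answer: 47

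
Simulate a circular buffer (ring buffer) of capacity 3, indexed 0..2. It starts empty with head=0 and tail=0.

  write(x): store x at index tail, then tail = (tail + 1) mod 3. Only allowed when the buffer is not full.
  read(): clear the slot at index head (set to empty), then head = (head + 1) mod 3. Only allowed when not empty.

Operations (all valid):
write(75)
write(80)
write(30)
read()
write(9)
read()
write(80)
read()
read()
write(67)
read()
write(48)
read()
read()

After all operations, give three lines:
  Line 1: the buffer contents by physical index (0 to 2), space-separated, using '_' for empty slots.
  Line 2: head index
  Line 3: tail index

write(75): buf=[75 _ _], head=0, tail=1, size=1
write(80): buf=[75 80 _], head=0, tail=2, size=2
write(30): buf=[75 80 30], head=0, tail=0, size=3
read(): buf=[_ 80 30], head=1, tail=0, size=2
write(9): buf=[9 80 30], head=1, tail=1, size=3
read(): buf=[9 _ 30], head=2, tail=1, size=2
write(80): buf=[9 80 30], head=2, tail=2, size=3
read(): buf=[9 80 _], head=0, tail=2, size=2
read(): buf=[_ 80 _], head=1, tail=2, size=1
write(67): buf=[_ 80 67], head=1, tail=0, size=2
read(): buf=[_ _ 67], head=2, tail=0, size=1
write(48): buf=[48 _ 67], head=2, tail=1, size=2
read(): buf=[48 _ _], head=0, tail=1, size=1
read(): buf=[_ _ _], head=1, tail=1, size=0

Answer: _ _ _
1
1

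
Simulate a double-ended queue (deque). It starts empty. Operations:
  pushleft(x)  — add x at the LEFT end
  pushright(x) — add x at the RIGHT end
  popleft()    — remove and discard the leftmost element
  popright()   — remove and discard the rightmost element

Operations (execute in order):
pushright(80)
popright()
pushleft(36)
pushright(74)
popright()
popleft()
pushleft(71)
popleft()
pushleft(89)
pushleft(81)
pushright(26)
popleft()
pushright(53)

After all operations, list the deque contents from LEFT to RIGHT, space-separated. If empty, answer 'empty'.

pushright(80): [80]
popright(): []
pushleft(36): [36]
pushright(74): [36, 74]
popright(): [36]
popleft(): []
pushleft(71): [71]
popleft(): []
pushleft(89): [89]
pushleft(81): [81, 89]
pushright(26): [81, 89, 26]
popleft(): [89, 26]
pushright(53): [89, 26, 53]

Answer: 89 26 53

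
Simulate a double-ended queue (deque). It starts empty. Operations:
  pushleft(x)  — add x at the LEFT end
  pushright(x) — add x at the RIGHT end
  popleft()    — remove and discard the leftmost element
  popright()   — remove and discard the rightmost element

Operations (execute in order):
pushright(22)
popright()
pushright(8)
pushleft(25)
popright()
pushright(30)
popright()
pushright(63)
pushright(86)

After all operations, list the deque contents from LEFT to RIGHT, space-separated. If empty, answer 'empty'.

pushright(22): [22]
popright(): []
pushright(8): [8]
pushleft(25): [25, 8]
popright(): [25]
pushright(30): [25, 30]
popright(): [25]
pushright(63): [25, 63]
pushright(86): [25, 63, 86]

Answer: 25 63 86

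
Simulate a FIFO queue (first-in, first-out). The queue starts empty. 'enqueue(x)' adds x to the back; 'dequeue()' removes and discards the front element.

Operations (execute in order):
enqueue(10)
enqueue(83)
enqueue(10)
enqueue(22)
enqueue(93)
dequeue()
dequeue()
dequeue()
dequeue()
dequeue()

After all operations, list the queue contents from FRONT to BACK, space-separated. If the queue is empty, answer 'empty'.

Answer: empty

Derivation:
enqueue(10): [10]
enqueue(83): [10, 83]
enqueue(10): [10, 83, 10]
enqueue(22): [10, 83, 10, 22]
enqueue(93): [10, 83, 10, 22, 93]
dequeue(): [83, 10, 22, 93]
dequeue(): [10, 22, 93]
dequeue(): [22, 93]
dequeue(): [93]
dequeue(): []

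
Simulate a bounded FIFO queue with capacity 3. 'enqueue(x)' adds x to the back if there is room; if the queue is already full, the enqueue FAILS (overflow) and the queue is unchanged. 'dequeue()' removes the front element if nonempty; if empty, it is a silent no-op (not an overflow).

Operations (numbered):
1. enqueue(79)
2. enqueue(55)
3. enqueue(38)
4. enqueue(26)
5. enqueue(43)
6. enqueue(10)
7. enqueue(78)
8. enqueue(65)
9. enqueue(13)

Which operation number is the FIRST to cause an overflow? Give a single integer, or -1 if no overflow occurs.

1. enqueue(79): size=1
2. enqueue(55): size=2
3. enqueue(38): size=3
4. enqueue(26): size=3=cap → OVERFLOW (fail)
5. enqueue(43): size=3=cap → OVERFLOW (fail)
6. enqueue(10): size=3=cap → OVERFLOW (fail)
7. enqueue(78): size=3=cap → OVERFLOW (fail)
8. enqueue(65): size=3=cap → OVERFLOW (fail)
9. enqueue(13): size=3=cap → OVERFLOW (fail)

Answer: 4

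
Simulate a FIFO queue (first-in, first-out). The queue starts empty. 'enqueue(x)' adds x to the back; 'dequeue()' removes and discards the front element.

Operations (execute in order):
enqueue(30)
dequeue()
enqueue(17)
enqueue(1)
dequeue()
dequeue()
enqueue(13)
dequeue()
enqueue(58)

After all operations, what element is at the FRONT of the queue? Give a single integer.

Answer: 58

Derivation:
enqueue(30): queue = [30]
dequeue(): queue = []
enqueue(17): queue = [17]
enqueue(1): queue = [17, 1]
dequeue(): queue = [1]
dequeue(): queue = []
enqueue(13): queue = [13]
dequeue(): queue = []
enqueue(58): queue = [58]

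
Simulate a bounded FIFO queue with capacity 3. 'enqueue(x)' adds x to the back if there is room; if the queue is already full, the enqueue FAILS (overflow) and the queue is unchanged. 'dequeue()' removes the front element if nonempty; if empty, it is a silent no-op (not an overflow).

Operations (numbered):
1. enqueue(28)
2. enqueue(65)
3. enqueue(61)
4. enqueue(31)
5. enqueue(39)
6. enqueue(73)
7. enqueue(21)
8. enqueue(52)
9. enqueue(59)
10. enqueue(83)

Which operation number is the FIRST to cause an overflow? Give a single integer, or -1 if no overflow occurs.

Answer: 4

Derivation:
1. enqueue(28): size=1
2. enqueue(65): size=2
3. enqueue(61): size=3
4. enqueue(31): size=3=cap → OVERFLOW (fail)
5. enqueue(39): size=3=cap → OVERFLOW (fail)
6. enqueue(73): size=3=cap → OVERFLOW (fail)
7. enqueue(21): size=3=cap → OVERFLOW (fail)
8. enqueue(52): size=3=cap → OVERFLOW (fail)
9. enqueue(59): size=3=cap → OVERFLOW (fail)
10. enqueue(83): size=3=cap → OVERFLOW (fail)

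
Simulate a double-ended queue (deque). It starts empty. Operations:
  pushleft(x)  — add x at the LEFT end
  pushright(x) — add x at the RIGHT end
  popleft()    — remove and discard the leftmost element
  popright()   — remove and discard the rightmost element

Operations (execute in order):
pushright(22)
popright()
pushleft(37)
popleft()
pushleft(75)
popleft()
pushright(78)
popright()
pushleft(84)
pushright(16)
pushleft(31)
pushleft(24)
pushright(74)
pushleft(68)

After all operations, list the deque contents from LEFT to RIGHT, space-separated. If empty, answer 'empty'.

Answer: 68 24 31 84 16 74

Derivation:
pushright(22): [22]
popright(): []
pushleft(37): [37]
popleft(): []
pushleft(75): [75]
popleft(): []
pushright(78): [78]
popright(): []
pushleft(84): [84]
pushright(16): [84, 16]
pushleft(31): [31, 84, 16]
pushleft(24): [24, 31, 84, 16]
pushright(74): [24, 31, 84, 16, 74]
pushleft(68): [68, 24, 31, 84, 16, 74]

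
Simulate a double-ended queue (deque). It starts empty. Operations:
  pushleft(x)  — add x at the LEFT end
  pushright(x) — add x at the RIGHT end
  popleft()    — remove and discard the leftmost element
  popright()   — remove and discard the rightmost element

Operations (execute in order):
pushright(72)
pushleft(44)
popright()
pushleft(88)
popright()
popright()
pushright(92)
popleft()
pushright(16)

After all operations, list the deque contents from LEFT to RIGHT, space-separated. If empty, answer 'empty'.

pushright(72): [72]
pushleft(44): [44, 72]
popright(): [44]
pushleft(88): [88, 44]
popright(): [88]
popright(): []
pushright(92): [92]
popleft(): []
pushright(16): [16]

Answer: 16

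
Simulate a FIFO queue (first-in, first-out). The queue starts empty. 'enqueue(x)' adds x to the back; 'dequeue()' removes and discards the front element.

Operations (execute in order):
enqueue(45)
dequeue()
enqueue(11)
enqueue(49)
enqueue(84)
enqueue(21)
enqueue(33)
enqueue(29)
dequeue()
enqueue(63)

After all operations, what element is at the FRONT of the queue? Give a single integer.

Answer: 49

Derivation:
enqueue(45): queue = [45]
dequeue(): queue = []
enqueue(11): queue = [11]
enqueue(49): queue = [11, 49]
enqueue(84): queue = [11, 49, 84]
enqueue(21): queue = [11, 49, 84, 21]
enqueue(33): queue = [11, 49, 84, 21, 33]
enqueue(29): queue = [11, 49, 84, 21, 33, 29]
dequeue(): queue = [49, 84, 21, 33, 29]
enqueue(63): queue = [49, 84, 21, 33, 29, 63]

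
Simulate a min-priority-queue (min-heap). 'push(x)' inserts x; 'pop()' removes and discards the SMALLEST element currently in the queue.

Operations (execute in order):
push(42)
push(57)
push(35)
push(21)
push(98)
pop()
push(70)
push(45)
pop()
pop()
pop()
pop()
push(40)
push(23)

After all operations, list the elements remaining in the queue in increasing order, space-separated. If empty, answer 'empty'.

push(42): heap contents = [42]
push(57): heap contents = [42, 57]
push(35): heap contents = [35, 42, 57]
push(21): heap contents = [21, 35, 42, 57]
push(98): heap contents = [21, 35, 42, 57, 98]
pop() → 21: heap contents = [35, 42, 57, 98]
push(70): heap contents = [35, 42, 57, 70, 98]
push(45): heap contents = [35, 42, 45, 57, 70, 98]
pop() → 35: heap contents = [42, 45, 57, 70, 98]
pop() → 42: heap contents = [45, 57, 70, 98]
pop() → 45: heap contents = [57, 70, 98]
pop() → 57: heap contents = [70, 98]
push(40): heap contents = [40, 70, 98]
push(23): heap contents = [23, 40, 70, 98]

Answer: 23 40 70 98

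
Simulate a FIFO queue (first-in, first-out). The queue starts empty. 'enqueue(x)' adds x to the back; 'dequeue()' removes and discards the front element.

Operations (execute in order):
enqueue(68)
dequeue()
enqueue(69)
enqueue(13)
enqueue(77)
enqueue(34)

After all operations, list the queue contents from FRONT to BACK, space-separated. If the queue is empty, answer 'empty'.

enqueue(68): [68]
dequeue(): []
enqueue(69): [69]
enqueue(13): [69, 13]
enqueue(77): [69, 13, 77]
enqueue(34): [69, 13, 77, 34]

Answer: 69 13 77 34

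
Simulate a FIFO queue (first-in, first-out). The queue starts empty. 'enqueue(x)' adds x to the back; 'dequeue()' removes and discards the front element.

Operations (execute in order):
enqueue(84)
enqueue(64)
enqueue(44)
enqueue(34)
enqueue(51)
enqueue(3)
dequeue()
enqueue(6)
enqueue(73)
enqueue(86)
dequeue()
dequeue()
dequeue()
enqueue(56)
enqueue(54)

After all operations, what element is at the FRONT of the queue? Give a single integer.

enqueue(84): queue = [84]
enqueue(64): queue = [84, 64]
enqueue(44): queue = [84, 64, 44]
enqueue(34): queue = [84, 64, 44, 34]
enqueue(51): queue = [84, 64, 44, 34, 51]
enqueue(3): queue = [84, 64, 44, 34, 51, 3]
dequeue(): queue = [64, 44, 34, 51, 3]
enqueue(6): queue = [64, 44, 34, 51, 3, 6]
enqueue(73): queue = [64, 44, 34, 51, 3, 6, 73]
enqueue(86): queue = [64, 44, 34, 51, 3, 6, 73, 86]
dequeue(): queue = [44, 34, 51, 3, 6, 73, 86]
dequeue(): queue = [34, 51, 3, 6, 73, 86]
dequeue(): queue = [51, 3, 6, 73, 86]
enqueue(56): queue = [51, 3, 6, 73, 86, 56]
enqueue(54): queue = [51, 3, 6, 73, 86, 56, 54]

Answer: 51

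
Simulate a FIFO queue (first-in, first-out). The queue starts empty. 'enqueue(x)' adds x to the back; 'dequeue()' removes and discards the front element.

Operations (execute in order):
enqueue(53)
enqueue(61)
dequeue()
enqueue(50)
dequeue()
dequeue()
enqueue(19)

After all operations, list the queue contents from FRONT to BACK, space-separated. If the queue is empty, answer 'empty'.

Answer: 19

Derivation:
enqueue(53): [53]
enqueue(61): [53, 61]
dequeue(): [61]
enqueue(50): [61, 50]
dequeue(): [50]
dequeue(): []
enqueue(19): [19]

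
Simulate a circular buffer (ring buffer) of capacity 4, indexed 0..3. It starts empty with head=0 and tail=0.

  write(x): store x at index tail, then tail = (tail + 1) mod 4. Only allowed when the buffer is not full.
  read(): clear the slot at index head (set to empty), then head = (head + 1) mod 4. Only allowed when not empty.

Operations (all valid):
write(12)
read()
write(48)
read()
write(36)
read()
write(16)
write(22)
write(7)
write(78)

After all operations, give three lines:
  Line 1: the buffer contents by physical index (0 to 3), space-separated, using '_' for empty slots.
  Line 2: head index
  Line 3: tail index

write(12): buf=[12 _ _ _], head=0, tail=1, size=1
read(): buf=[_ _ _ _], head=1, tail=1, size=0
write(48): buf=[_ 48 _ _], head=1, tail=2, size=1
read(): buf=[_ _ _ _], head=2, tail=2, size=0
write(36): buf=[_ _ 36 _], head=2, tail=3, size=1
read(): buf=[_ _ _ _], head=3, tail=3, size=0
write(16): buf=[_ _ _ 16], head=3, tail=0, size=1
write(22): buf=[22 _ _ 16], head=3, tail=1, size=2
write(7): buf=[22 7 _ 16], head=3, tail=2, size=3
write(78): buf=[22 7 78 16], head=3, tail=3, size=4

Answer: 22 7 78 16
3
3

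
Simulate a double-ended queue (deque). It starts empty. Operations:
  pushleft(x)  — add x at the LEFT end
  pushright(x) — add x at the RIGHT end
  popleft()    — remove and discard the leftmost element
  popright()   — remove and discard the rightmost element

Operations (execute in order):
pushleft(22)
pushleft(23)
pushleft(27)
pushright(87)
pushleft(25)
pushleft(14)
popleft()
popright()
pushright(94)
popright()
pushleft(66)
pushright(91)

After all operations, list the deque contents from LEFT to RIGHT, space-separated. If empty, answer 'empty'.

Answer: 66 25 27 23 22 91

Derivation:
pushleft(22): [22]
pushleft(23): [23, 22]
pushleft(27): [27, 23, 22]
pushright(87): [27, 23, 22, 87]
pushleft(25): [25, 27, 23, 22, 87]
pushleft(14): [14, 25, 27, 23, 22, 87]
popleft(): [25, 27, 23, 22, 87]
popright(): [25, 27, 23, 22]
pushright(94): [25, 27, 23, 22, 94]
popright(): [25, 27, 23, 22]
pushleft(66): [66, 25, 27, 23, 22]
pushright(91): [66, 25, 27, 23, 22, 91]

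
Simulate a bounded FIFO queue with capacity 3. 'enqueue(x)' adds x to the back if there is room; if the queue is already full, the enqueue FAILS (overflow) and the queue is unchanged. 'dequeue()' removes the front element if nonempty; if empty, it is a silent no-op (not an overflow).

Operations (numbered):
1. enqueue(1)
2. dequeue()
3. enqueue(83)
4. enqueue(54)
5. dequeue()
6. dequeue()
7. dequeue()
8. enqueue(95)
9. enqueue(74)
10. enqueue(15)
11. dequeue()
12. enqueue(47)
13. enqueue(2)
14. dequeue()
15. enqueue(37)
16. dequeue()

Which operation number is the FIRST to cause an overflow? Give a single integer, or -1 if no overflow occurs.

Answer: 13

Derivation:
1. enqueue(1): size=1
2. dequeue(): size=0
3. enqueue(83): size=1
4. enqueue(54): size=2
5. dequeue(): size=1
6. dequeue(): size=0
7. dequeue(): empty, no-op, size=0
8. enqueue(95): size=1
9. enqueue(74): size=2
10. enqueue(15): size=3
11. dequeue(): size=2
12. enqueue(47): size=3
13. enqueue(2): size=3=cap → OVERFLOW (fail)
14. dequeue(): size=2
15. enqueue(37): size=3
16. dequeue(): size=2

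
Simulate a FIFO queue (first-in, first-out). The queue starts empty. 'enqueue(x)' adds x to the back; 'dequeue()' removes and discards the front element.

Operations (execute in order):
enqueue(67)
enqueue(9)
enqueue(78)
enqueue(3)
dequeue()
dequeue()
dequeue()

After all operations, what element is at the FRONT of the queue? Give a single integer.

Answer: 3

Derivation:
enqueue(67): queue = [67]
enqueue(9): queue = [67, 9]
enqueue(78): queue = [67, 9, 78]
enqueue(3): queue = [67, 9, 78, 3]
dequeue(): queue = [9, 78, 3]
dequeue(): queue = [78, 3]
dequeue(): queue = [3]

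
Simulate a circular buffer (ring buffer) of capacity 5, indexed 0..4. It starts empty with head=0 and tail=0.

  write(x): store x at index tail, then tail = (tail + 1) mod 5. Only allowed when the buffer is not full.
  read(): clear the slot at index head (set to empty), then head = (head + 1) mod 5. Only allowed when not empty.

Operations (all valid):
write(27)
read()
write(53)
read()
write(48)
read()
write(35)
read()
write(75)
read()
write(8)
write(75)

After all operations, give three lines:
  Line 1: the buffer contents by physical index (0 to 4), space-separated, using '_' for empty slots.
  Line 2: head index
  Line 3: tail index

Answer: 8 75 _ _ _
0
2

Derivation:
write(27): buf=[27 _ _ _ _], head=0, tail=1, size=1
read(): buf=[_ _ _ _ _], head=1, tail=1, size=0
write(53): buf=[_ 53 _ _ _], head=1, tail=2, size=1
read(): buf=[_ _ _ _ _], head=2, tail=2, size=0
write(48): buf=[_ _ 48 _ _], head=2, tail=3, size=1
read(): buf=[_ _ _ _ _], head=3, tail=3, size=0
write(35): buf=[_ _ _ 35 _], head=3, tail=4, size=1
read(): buf=[_ _ _ _ _], head=4, tail=4, size=0
write(75): buf=[_ _ _ _ 75], head=4, tail=0, size=1
read(): buf=[_ _ _ _ _], head=0, tail=0, size=0
write(8): buf=[8 _ _ _ _], head=0, tail=1, size=1
write(75): buf=[8 75 _ _ _], head=0, tail=2, size=2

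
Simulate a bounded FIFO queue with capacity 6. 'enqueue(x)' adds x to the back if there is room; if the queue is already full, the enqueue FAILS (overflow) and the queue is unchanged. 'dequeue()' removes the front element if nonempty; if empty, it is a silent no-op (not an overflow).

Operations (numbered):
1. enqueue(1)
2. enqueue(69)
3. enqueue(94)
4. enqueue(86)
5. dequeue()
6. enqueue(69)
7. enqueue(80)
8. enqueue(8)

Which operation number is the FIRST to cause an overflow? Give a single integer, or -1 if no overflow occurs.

1. enqueue(1): size=1
2. enqueue(69): size=2
3. enqueue(94): size=3
4. enqueue(86): size=4
5. dequeue(): size=3
6. enqueue(69): size=4
7. enqueue(80): size=5
8. enqueue(8): size=6

Answer: -1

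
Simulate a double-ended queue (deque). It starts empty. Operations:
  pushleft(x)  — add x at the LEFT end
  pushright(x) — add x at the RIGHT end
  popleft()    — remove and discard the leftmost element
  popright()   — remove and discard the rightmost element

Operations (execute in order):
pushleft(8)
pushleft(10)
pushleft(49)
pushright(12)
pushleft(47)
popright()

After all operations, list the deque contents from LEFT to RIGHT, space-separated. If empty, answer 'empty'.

Answer: 47 49 10 8

Derivation:
pushleft(8): [8]
pushleft(10): [10, 8]
pushleft(49): [49, 10, 8]
pushright(12): [49, 10, 8, 12]
pushleft(47): [47, 49, 10, 8, 12]
popright(): [47, 49, 10, 8]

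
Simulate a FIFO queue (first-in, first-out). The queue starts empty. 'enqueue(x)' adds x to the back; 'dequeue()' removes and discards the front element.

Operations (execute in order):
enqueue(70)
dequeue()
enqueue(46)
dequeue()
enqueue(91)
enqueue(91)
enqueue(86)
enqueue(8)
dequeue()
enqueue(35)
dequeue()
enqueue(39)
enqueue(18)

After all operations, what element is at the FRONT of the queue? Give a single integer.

Answer: 86

Derivation:
enqueue(70): queue = [70]
dequeue(): queue = []
enqueue(46): queue = [46]
dequeue(): queue = []
enqueue(91): queue = [91]
enqueue(91): queue = [91, 91]
enqueue(86): queue = [91, 91, 86]
enqueue(8): queue = [91, 91, 86, 8]
dequeue(): queue = [91, 86, 8]
enqueue(35): queue = [91, 86, 8, 35]
dequeue(): queue = [86, 8, 35]
enqueue(39): queue = [86, 8, 35, 39]
enqueue(18): queue = [86, 8, 35, 39, 18]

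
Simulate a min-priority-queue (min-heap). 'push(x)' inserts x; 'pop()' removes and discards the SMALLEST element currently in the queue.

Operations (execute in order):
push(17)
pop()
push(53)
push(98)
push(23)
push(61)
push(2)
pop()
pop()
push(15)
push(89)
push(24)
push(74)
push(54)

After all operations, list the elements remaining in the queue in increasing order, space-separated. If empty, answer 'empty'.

Answer: 15 24 53 54 61 74 89 98

Derivation:
push(17): heap contents = [17]
pop() → 17: heap contents = []
push(53): heap contents = [53]
push(98): heap contents = [53, 98]
push(23): heap contents = [23, 53, 98]
push(61): heap contents = [23, 53, 61, 98]
push(2): heap contents = [2, 23, 53, 61, 98]
pop() → 2: heap contents = [23, 53, 61, 98]
pop() → 23: heap contents = [53, 61, 98]
push(15): heap contents = [15, 53, 61, 98]
push(89): heap contents = [15, 53, 61, 89, 98]
push(24): heap contents = [15, 24, 53, 61, 89, 98]
push(74): heap contents = [15, 24, 53, 61, 74, 89, 98]
push(54): heap contents = [15, 24, 53, 54, 61, 74, 89, 98]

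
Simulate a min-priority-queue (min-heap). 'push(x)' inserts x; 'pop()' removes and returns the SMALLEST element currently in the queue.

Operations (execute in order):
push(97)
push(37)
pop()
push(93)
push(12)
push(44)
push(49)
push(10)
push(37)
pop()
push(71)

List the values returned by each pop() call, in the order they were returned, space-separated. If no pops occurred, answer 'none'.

Answer: 37 10

Derivation:
push(97): heap contents = [97]
push(37): heap contents = [37, 97]
pop() → 37: heap contents = [97]
push(93): heap contents = [93, 97]
push(12): heap contents = [12, 93, 97]
push(44): heap contents = [12, 44, 93, 97]
push(49): heap contents = [12, 44, 49, 93, 97]
push(10): heap contents = [10, 12, 44, 49, 93, 97]
push(37): heap contents = [10, 12, 37, 44, 49, 93, 97]
pop() → 10: heap contents = [12, 37, 44, 49, 93, 97]
push(71): heap contents = [12, 37, 44, 49, 71, 93, 97]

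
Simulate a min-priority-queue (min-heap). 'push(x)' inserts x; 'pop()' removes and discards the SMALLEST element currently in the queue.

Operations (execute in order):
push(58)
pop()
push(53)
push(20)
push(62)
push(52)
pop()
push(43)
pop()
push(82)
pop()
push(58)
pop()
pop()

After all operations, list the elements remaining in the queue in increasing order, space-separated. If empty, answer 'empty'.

Answer: 62 82

Derivation:
push(58): heap contents = [58]
pop() → 58: heap contents = []
push(53): heap contents = [53]
push(20): heap contents = [20, 53]
push(62): heap contents = [20, 53, 62]
push(52): heap contents = [20, 52, 53, 62]
pop() → 20: heap contents = [52, 53, 62]
push(43): heap contents = [43, 52, 53, 62]
pop() → 43: heap contents = [52, 53, 62]
push(82): heap contents = [52, 53, 62, 82]
pop() → 52: heap contents = [53, 62, 82]
push(58): heap contents = [53, 58, 62, 82]
pop() → 53: heap contents = [58, 62, 82]
pop() → 58: heap contents = [62, 82]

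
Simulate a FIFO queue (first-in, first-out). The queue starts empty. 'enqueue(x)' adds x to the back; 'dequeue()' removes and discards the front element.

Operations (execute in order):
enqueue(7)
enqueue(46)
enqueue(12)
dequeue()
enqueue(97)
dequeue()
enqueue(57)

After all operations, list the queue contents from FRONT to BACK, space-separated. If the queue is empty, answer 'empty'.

Answer: 12 97 57

Derivation:
enqueue(7): [7]
enqueue(46): [7, 46]
enqueue(12): [7, 46, 12]
dequeue(): [46, 12]
enqueue(97): [46, 12, 97]
dequeue(): [12, 97]
enqueue(57): [12, 97, 57]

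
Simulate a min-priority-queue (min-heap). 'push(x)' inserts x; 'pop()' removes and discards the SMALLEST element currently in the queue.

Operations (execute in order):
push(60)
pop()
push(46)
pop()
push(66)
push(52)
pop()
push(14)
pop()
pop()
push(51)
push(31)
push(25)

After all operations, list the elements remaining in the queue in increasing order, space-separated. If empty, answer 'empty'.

push(60): heap contents = [60]
pop() → 60: heap contents = []
push(46): heap contents = [46]
pop() → 46: heap contents = []
push(66): heap contents = [66]
push(52): heap contents = [52, 66]
pop() → 52: heap contents = [66]
push(14): heap contents = [14, 66]
pop() → 14: heap contents = [66]
pop() → 66: heap contents = []
push(51): heap contents = [51]
push(31): heap contents = [31, 51]
push(25): heap contents = [25, 31, 51]

Answer: 25 31 51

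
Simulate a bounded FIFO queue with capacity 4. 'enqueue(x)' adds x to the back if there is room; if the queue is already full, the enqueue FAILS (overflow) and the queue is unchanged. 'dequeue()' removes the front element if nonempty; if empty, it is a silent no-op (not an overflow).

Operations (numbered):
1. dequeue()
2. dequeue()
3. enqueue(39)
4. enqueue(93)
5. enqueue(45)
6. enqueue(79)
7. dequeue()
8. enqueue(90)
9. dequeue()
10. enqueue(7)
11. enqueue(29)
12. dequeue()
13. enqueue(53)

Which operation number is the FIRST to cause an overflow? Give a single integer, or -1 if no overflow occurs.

1. dequeue(): empty, no-op, size=0
2. dequeue(): empty, no-op, size=0
3. enqueue(39): size=1
4. enqueue(93): size=2
5. enqueue(45): size=3
6. enqueue(79): size=4
7. dequeue(): size=3
8. enqueue(90): size=4
9. dequeue(): size=3
10. enqueue(7): size=4
11. enqueue(29): size=4=cap → OVERFLOW (fail)
12. dequeue(): size=3
13. enqueue(53): size=4

Answer: 11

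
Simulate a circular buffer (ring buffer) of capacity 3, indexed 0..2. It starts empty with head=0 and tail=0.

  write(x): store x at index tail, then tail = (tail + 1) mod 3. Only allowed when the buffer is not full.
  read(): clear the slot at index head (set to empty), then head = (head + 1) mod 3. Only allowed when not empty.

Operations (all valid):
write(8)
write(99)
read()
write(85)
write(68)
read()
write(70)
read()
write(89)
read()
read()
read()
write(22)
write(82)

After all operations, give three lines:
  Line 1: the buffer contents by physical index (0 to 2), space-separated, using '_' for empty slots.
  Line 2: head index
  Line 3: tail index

Answer: 22 82 _
0
2

Derivation:
write(8): buf=[8 _ _], head=0, tail=1, size=1
write(99): buf=[8 99 _], head=0, tail=2, size=2
read(): buf=[_ 99 _], head=1, tail=2, size=1
write(85): buf=[_ 99 85], head=1, tail=0, size=2
write(68): buf=[68 99 85], head=1, tail=1, size=3
read(): buf=[68 _ 85], head=2, tail=1, size=2
write(70): buf=[68 70 85], head=2, tail=2, size=3
read(): buf=[68 70 _], head=0, tail=2, size=2
write(89): buf=[68 70 89], head=0, tail=0, size=3
read(): buf=[_ 70 89], head=1, tail=0, size=2
read(): buf=[_ _ 89], head=2, tail=0, size=1
read(): buf=[_ _ _], head=0, tail=0, size=0
write(22): buf=[22 _ _], head=0, tail=1, size=1
write(82): buf=[22 82 _], head=0, tail=2, size=2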